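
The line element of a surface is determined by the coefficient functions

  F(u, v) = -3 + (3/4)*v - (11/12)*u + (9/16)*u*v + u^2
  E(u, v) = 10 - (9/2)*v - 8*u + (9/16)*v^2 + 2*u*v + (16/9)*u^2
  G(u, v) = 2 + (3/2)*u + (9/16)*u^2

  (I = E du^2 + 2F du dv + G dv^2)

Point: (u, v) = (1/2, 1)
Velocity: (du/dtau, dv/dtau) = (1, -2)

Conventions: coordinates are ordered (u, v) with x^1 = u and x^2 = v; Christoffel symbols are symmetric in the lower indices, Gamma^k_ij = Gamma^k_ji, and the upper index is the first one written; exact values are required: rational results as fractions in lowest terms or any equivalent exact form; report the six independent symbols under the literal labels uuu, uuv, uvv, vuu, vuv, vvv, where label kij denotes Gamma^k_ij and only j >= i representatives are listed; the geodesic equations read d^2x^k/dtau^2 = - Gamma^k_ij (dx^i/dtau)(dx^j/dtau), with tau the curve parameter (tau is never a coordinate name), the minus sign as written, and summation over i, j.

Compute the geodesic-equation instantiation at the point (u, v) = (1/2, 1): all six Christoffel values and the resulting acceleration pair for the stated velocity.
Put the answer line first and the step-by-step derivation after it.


Answer: Gamma_uuu = -1216/3109, Gamma_uuv = -684/3109, Gamma_uvv = 0, Gamma_vuu = 1056/3109, Gamma_vuv = 594/3109, Gamma_vvv = 0; accelerations (d^2u/dtau^2, d^2v/dtau^2) = (-1520/3109, 1320/3109)

E = 505/144, F = -209/96, G = 185/64 at the point
E_u = -38/9, E_v = -19/8, F_u = 31/48, F_v = 33/32, G_u = 33/16, G_v = 0
EG - F^2 = 3109/576;  g^inv = (576/3109) * [[185/64, 209/96], [209/96, 505/144]]
first-kind symbols [ij,l] = (1/2)(d_i g_jl + d_j g_il - d_l g_ij): [uu,u] = E_u/2 = -19/9, [uu,v] = F_u - E_v/2 = 11/6, [uv,u] = E_v/2 = -19/16, [uv,v] = G_u/2 = 33/32, [vv,u] = F_v - G_u/2 = 0, [vv,v] = G_v/2 = 0
Gamma^u_ij = (G*[ij,u] - F*[ij,v])/(EG - F^2), Gamma^v_ij = (E*[ij,v] - F*[ij,u])/(EG - F^2)
Gamma_uuu = -1216/3109, Gamma_uuv = -684/3109, Gamma_uvv = 0, Gamma_vuu = 1056/3109, Gamma_vuv = 594/3109, Gamma_vvv = 0
d^2u/dtau^2 = -(Gamma_uuu*(1)^2 + 2*Gamma_uuv*(1)*(-2) + Gamma_uvv*(-2)^2) = -1520/3109
d^2v/dtau^2 = -(Gamma_vuu*(1)^2 + 2*Gamma_vuv*(1)*(-2) + Gamma_vvv*(-2)^2) = 1320/3109


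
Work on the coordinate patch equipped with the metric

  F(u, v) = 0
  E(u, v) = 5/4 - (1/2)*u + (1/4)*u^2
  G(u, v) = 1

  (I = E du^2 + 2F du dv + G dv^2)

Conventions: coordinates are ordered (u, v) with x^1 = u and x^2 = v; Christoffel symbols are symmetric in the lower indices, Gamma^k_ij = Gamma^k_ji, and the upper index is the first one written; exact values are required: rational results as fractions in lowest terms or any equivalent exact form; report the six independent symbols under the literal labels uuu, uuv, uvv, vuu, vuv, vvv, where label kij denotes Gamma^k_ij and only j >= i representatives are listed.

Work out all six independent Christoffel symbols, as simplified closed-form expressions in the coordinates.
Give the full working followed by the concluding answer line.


E = 5/4 - (1/2)*u + (1/4)*u^2; F = 0; G = 1
Gamma^k_ij = (1/2) g^{kl} (d_i g_jl + d_j g_il - d_l g_ij), with g^inv = (1/(EG-F^2)) [[G, -F], [-F, E]]
first partials: E_u = -1/2 + (1/2)*u, E_v = 0, F_u = 0, F_v = 0, G_u = 0, G_v = 0
D = EG - F^2 = 5/4 - (1/2)*u + (1/4)*u^2
expanded: Gamma^u_uu = (G E_u - 2F F_u + F E_v)/(2D), Gamma^u_uv = (G E_v - F G_u)/(2D), Gamma^u_vv = (2G F_v - G G_u - F G_v)/(2D), Gamma^v_uu = (2E F_u - E E_v - F E_u)/(2D), Gamma^v_uv = (E G_u - F E_v)/(2D), Gamma^v_vv = (E G_v - 2F F_v + F G_u)/(2D); substitute and cancel common factors

Answer: Gamma_uuu = (u - 1)/(u^2 - 2*u + 5), Gamma_uuv = 0, Gamma_uvv = 0, Gamma_vuu = 0, Gamma_vuv = 0, Gamma_vvv = 0


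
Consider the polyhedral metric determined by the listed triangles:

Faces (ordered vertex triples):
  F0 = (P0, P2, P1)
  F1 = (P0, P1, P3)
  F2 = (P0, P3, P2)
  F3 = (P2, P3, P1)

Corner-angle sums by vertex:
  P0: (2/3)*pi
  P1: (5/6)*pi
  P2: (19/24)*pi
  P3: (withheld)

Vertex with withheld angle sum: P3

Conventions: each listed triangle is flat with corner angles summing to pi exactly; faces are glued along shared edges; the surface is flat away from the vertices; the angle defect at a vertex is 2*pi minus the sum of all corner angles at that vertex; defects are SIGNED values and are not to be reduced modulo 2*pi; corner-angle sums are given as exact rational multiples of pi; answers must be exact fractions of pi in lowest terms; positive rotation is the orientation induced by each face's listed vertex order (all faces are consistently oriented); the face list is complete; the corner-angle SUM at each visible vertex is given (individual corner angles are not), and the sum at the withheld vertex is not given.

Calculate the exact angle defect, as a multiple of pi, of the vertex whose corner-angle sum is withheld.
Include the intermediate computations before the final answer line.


V = 4, E = 6, F = 4; chi = V - E + F = 2
Gauss-Bonnet: total defect = 2*pi*chi = 4*pi; visible defects sum to (89/24)*pi

Answer: defect(P3) = (7/24)*pi


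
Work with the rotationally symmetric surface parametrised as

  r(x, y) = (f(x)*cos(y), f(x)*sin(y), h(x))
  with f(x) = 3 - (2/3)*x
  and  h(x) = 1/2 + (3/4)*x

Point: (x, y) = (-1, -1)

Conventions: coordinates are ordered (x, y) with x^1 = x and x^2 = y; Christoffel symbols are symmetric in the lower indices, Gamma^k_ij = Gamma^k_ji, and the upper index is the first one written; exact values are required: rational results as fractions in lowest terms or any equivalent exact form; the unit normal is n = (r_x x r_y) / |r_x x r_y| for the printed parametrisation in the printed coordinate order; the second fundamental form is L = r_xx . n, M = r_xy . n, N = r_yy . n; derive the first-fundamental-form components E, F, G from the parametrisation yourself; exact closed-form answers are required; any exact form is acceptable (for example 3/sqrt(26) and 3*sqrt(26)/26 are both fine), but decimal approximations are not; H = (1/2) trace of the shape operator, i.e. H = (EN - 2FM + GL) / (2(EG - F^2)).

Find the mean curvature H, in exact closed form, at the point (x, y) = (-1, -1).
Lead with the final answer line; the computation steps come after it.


Answer: H = 27*sqrt(145)/3190

f = 11/3, f' = -2/3, f'' = 0, h' = 3/4, h'' = 0
E = 145/144, F = 0, G = 121/9; answer radicand W^2 = 145/144
unnormalised second-form numerators: l = 0, m = 0, n = 11/4; L = l/sqrt(145/144), and similarly M = m/sqrt(W^2), N = n/sqrt(W^2)
H = (E*n - 2*F*m + G*l) / (2*(EG - F^2)*sqrt(W^2)); E*n - 2*F*m + G*l = 1595/576, EG - F^2 = 17545/1296, so H = (9/88)/sqrt(145/144)


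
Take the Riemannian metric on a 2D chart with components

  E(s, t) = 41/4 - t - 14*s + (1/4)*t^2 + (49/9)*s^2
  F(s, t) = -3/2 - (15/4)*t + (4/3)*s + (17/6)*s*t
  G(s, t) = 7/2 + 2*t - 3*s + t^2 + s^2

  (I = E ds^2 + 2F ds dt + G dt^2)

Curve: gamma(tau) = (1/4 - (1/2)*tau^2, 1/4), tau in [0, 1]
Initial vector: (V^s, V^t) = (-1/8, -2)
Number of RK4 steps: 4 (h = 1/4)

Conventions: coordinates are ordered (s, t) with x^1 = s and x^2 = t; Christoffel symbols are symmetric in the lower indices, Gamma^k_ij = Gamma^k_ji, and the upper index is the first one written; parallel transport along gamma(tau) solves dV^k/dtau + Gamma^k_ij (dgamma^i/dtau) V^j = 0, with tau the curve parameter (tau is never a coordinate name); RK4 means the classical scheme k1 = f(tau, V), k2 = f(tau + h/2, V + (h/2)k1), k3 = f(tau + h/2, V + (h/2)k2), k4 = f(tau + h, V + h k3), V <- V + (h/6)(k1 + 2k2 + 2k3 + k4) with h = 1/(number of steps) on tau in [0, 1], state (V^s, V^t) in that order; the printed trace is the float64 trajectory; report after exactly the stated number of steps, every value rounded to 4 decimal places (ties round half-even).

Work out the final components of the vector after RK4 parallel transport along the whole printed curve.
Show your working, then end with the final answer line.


gamma'(tau) = (-tau, 0); f(tau, V)^k = -Gamma^k_ij(gamma(tau)) gamma'^i(tau) V^j; h = 1/4; intermediate values shown to 6 dp
curve data and Christoffel symbols at the stage parameters:
  tau = 0.000000: gamma = (0.250000, 0.250000), gamma' = (0.000000, 0.000000); Gamma_sss = -0.733780, Gamma_sst = -0.200021, Gamma_stt = -0.187285, Gamma_tss = 0.315589, Gamma_tst = -0.484580, Gamma_ttt = 0.263433
  tau = 0.125000: gamma = (0.242188, 0.250000), gamma' = (-0.125000, 0.000000); Gamma_sss = -0.730838, Gamma_sst = -0.198461, Gamma_stt = -0.186980, Gamma_tss = 0.312003, Gamma_tst = -0.484132, Gamma_ttt = 0.261207
  tau = 0.250000: gamma = (0.218750, 0.250000), gamma' = (-0.250000, 0.000000); Gamma_sss = -0.722054, Gamma_sst = -0.193862, Gamma_stt = -0.186029, Gamma_tss = 0.301566, Gamma_tst = -0.482674, Gamma_ttt = 0.254664
  tau = 0.375000: gamma = (0.179688, 0.250000), gamma' = (-0.375000, 0.000000); Gamma_sss = -0.707574, Gamma_sst = -0.186457, Gamma_stt = -0.184336, Gamma_tss = 0.285184, Gamma_tst = -0.479901, Gamma_ttt = 0.244200
  tau = 0.500000: gamma = (0.125000, 0.250000), gamma' = (-0.500000, 0.000000); Gamma_sss = -0.687712, Gamma_sst = -0.176626, Gamma_stt = -0.181778, Gamma_tss = 0.264203, Gamma_tst = -0.475396, Gamma_ttt = 0.230429
  tau = 0.625000: gamma = (0.054688, 0.250000), gamma' = (-0.625000, 0.000000); Gamma_sss = -0.663005, Gamma_sst = -0.164870, Gamma_stt = -0.178248, Gamma_tss = 0.240199, Gamma_tst = -0.468745, Gamma_ttt = 0.214132
  tau = 0.750000: gamma = (-0.031250, 0.250000), gamma' = (-0.750000, 0.000000); Gamma_sss = -0.634222, Gamma_sst = -0.151764, Gamma_stt = -0.173698, Gamma_tss = 0.214755, Gamma_tst = -0.459647, Gamma_ttt = 0.196172
  tau = 0.875000: gamma = (-0.132812, 0.250000), gamma' = (-0.875000, 0.000000); Gamma_sss = -0.602321, Gamma_sst = -0.137913, Gamma_stt = -0.168152, Gamma_tss = 0.189275, Gamma_tst = -0.447993, Gamma_ttt = 0.177408
  tau = 1.000000: gamma = (-0.250000, 0.250000), gamma' = (-1.000000, 0.000000); Gamma_sss = -0.568358, Gamma_sst = -0.123887, Gamma_stt = -0.161717, Gamma_tss = 0.164860, Gamma_tst = -0.433889, Gamma_ttt = 0.158620
step 0: V^s = -0.1250, V^t = -2.0000
step 1: k1 = (0.000000, 0.000000), k2 = (0.061035, 0.116158), k3 = (0.059978, 0.115577), k4 = (0.115388, 0.229557); V <- V + (h/6)(k1 + 2k2 + 2k3 + k4): V^s = -0.1101, V^t = -1.9711
step 2: k1 = (0.115407, 0.229552), k2 = (0.161205, 0.339333), k3 = (0.158727, 0.337475), k4 = (0.190842, 0.439174); V <- V + (h/6)(k1 + 2k2 + 2k3 + k4): V^s = -0.0707, V^t = -1.8869
step 3: k1 = (0.190940, 0.439165), k2 = (0.208173, 0.529673), k3 = (0.206114, 0.526682), k4 = (0.208894, 0.601990); V <- V + (h/6)(k1 + 2k2 + 2k3 + k4): V^s = -0.0195, V^t = -1.7554
step 4: k1 = (0.209087, 0.602024), k2 = (0.199260, 0.659725), k3 = (0.199037, 0.656694), k4 = (0.179942, 0.695425); V <- V + (h/6)(k1 + 2k2 + 2k3 + k4): V^s = 0.0299, V^t = -1.5917

Answer: V^s = 0.0299, V^t = -1.5917


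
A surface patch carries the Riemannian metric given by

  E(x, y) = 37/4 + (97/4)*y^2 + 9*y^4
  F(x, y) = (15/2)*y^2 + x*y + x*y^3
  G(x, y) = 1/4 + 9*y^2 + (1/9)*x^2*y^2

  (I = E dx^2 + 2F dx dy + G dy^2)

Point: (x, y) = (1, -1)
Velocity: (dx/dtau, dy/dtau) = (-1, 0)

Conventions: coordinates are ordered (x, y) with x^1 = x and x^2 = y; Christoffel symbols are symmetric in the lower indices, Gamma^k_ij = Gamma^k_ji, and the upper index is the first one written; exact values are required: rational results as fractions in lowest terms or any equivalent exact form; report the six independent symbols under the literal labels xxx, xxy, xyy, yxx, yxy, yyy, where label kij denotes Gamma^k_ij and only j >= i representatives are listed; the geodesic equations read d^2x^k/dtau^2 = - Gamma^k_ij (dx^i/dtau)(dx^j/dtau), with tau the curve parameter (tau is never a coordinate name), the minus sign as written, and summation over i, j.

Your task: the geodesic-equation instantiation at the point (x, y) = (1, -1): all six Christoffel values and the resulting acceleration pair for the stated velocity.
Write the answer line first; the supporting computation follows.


Answer: Gamma_xxx = -2277/3781, Gamma_xxy = -57041/52934, Gamma_xyy = -34928/238203, Gamma_yxx = 17595/3781, Gamma_yxy = 17071/26467, Gamma_yyy = -23480/26467; accelerations (d^2x/dtau^2, d^2y/dtau^2) = (2277/3781, -17595/3781)

E = 85/2, F = 11/2, G = 337/36 at the point
E_x = 0, E_y = -169/2, F_x = -2, F_y = -11, G_x = 2/9, G_y = -164/9
EG - F^2 = 26467/72;  g^inv = (72/26467) * [[337/36, -11/2], [-11/2, 85/2]]
first-kind symbols [ij,l] = (1/2)(d_i g_jl + d_j g_il - d_l g_ij): [xx,x] = E_x/2 = 0, [xx,y] = F_x - E_y/2 = 161/4, [xy,x] = E_y/2 = -169/4, [xy,y] = G_x/2 = 1/9, [yy,x] = F_y - G_x/2 = -100/9, [yy,y] = G_y/2 = -82/9
Gamma^x_ij = (G*[ij,x] - F*[ij,y])/(EG - F^2), Gamma^y_ij = (E*[ij,y] - F*[ij,x])/(EG - F^2)
Gamma_xxx = -2277/3781, Gamma_xxy = -57041/52934, Gamma_xyy = -34928/238203, Gamma_yxx = 17595/3781, Gamma_yxy = 17071/26467, Gamma_yyy = -23480/26467
d^2x/dtau^2 = -(Gamma_xxx*(-1)^2 + 2*Gamma_xxy*(-1)*(0) + Gamma_xyy*(0)^2) = 2277/3781
d^2y/dtau^2 = -(Gamma_yxx*(-1)^2 + 2*Gamma_yxy*(-1)*(0) + Gamma_yyy*(0)^2) = -17595/3781


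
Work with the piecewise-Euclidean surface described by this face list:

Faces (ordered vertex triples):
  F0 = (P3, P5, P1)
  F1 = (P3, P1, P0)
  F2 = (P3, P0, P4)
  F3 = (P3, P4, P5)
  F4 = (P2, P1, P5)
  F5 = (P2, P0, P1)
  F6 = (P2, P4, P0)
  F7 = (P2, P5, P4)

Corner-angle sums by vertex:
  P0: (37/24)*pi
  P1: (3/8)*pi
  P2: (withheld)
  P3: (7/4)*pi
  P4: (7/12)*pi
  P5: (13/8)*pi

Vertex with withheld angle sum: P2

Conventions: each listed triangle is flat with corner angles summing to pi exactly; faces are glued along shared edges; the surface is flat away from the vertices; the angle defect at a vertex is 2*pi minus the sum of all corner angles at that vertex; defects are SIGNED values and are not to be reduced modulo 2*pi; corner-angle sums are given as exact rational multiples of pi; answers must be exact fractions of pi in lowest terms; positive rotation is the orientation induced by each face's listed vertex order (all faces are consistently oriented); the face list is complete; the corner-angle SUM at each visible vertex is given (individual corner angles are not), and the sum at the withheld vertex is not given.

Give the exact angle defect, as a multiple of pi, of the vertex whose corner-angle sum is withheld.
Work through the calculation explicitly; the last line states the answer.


V = 6, E = 12, F = 8; chi = V - E + F = 2
Gauss-Bonnet: total defect = 2*pi*chi = 4*pi; visible defects sum to (33/8)*pi

Answer: defect(P2) = -pi/8


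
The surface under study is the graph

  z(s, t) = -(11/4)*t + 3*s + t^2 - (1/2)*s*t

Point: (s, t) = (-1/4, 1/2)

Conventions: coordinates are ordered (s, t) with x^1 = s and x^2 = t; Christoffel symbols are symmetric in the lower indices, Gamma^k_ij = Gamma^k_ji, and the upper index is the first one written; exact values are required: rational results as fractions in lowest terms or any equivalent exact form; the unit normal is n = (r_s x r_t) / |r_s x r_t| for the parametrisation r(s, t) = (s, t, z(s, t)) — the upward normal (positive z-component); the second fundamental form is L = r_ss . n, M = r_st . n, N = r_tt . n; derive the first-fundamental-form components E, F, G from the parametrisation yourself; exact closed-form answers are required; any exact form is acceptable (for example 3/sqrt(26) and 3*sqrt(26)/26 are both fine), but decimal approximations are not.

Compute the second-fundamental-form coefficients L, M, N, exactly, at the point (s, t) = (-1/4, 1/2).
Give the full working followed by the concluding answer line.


z_s = 11/4, z_t = -13/8, z_ss = 0, z_st = -1/2, z_tt = 2
E = 137/16, F = -143/32, G = 233/64; answer radicand W^2 = 717/64
unnormalised second-form numerators: l = 0, m = -1/2, n = 2; L = l/sqrt(717/64), and similarly M = m/sqrt(W^2), N = n/sqrt(W^2)

Answer: L = 0, M = -4*sqrt(717)/717, N = 16*sqrt(717)/717


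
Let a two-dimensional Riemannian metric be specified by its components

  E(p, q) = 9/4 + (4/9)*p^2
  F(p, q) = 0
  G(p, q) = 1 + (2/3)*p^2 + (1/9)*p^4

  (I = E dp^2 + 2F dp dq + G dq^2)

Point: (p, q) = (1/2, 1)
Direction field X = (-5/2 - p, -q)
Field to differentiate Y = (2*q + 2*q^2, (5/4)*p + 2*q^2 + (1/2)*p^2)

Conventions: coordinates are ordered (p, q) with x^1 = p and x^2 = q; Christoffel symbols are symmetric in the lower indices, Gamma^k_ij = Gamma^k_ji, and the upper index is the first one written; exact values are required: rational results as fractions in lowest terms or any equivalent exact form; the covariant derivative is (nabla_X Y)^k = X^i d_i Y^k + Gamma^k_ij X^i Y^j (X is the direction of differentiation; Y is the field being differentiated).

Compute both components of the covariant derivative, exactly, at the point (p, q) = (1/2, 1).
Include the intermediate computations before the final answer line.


E = 85/36, F = 0, G = 169/144 at the point
E_p = 4/9, E_q = 0, F_p = 0, F_q = 0, G_p = 13/18, G_q = 0
EG - F^2 = 14365/5184;  g^inv = (5184/14365) * [[169/144, 0], [0, 85/36]]
first-kind symbols [ij,l] = (1/2)(d_i g_jl + d_j g_il - d_l g_ij): [pp,p] = E_p/2 = 2/9, [pp,q] = F_p - E_q/2 = 0, [pq,p] = E_q/2 = 0, [pq,q] = G_p/2 = 13/36, [qq,p] = F_q - G_p/2 = -13/36, [qq,q] = G_q/2 = 0
Gamma^p_ij = (G*[ij,p] - F*[ij,q])/(EG - F^2), Gamma^q_ij = (E*[ij,q] - F*[ij,p])/(EG - F^2)
Gamma_ppp = 8/85, Gamma_ppq = 0, Gamma_pqq = -13/85, Gamma_qpp = 0, Gamma_qpq = 4/13, Gamma_qqq = 0
X = (-3, -1), Y = (4, 11/4) at the point

Answer: (nabla_X Y)^p = -2281/340, (nabla_X Y)^q = -677/52


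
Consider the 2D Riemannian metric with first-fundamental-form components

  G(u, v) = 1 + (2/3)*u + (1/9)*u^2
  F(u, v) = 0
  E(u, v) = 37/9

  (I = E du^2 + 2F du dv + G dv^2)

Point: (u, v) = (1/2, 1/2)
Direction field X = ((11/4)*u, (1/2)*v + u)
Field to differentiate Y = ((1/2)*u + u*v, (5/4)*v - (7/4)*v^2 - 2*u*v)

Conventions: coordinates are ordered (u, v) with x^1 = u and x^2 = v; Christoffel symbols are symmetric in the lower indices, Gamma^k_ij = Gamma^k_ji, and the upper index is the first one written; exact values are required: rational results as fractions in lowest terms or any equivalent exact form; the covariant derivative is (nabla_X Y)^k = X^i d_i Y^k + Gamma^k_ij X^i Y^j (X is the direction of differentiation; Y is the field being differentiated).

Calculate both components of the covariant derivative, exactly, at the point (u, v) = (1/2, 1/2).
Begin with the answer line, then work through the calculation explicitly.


Answer: (nabla_X Y)^u = 8393/4736, (nabla_X Y)^v = -161/64

E = 37/9, F = 0, G = 49/36 at the point
E_u = 0, E_v = 0, F_u = 0, F_v = 0, G_u = 7/9, G_v = 0
EG - F^2 = 1813/324;  g^inv = (324/1813) * [[49/36, 0], [0, 37/9]]
first-kind symbols [ij,l] = (1/2)(d_i g_jl + d_j g_il - d_l g_ij): [uu,u] = E_u/2 = 0, [uu,v] = F_u - E_v/2 = 0, [uv,u] = E_v/2 = 0, [uv,v] = G_u/2 = 7/18, [vv,u] = F_v - G_u/2 = -7/18, [vv,v] = G_v/2 = 0
Gamma^u_ij = (G*[ij,u] - F*[ij,v])/(EG - F^2), Gamma^v_ij = (E*[ij,v] - F*[ij,u])/(EG - F^2)
Gamma_uuu = 0, Gamma_uuv = 0, Gamma_uvv = -7/74, Gamma_vuu = 0, Gamma_vuv = 2/7, Gamma_vvv = 0
X = (11/8, 3/4), Y = (1/2, -5/16) at the point


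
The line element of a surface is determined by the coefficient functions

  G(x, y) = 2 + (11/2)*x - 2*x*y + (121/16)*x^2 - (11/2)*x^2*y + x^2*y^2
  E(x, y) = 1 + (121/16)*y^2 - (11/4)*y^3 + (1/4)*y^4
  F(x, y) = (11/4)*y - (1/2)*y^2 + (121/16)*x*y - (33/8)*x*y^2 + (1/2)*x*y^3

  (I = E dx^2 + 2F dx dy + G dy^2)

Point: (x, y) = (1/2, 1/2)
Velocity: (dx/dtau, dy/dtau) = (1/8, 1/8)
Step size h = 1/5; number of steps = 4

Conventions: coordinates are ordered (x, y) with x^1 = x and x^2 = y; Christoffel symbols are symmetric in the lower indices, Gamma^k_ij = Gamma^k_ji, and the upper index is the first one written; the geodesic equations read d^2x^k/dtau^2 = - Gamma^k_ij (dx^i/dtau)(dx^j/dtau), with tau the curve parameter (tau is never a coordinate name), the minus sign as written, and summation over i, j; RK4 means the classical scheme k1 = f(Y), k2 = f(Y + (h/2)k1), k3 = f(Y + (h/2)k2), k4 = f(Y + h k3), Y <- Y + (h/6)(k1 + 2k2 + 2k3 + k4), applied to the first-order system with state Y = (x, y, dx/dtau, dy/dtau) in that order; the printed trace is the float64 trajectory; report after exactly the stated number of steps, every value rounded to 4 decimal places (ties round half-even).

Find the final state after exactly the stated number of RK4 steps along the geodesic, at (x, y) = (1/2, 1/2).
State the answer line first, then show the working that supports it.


Answer: x = 0.5968, y = 0.5946, dx/dtau = 0.1172, dy/dtau = 0.1123

f(Y) = (dx/dtau, dy/dtau, -Gamma^x_ij Y'^i Y'^j, -Gamma^y_ij Y'^i Y'^j) with the Gammas evaluated at the stage position; h = 0.200000; intermediate values shown to 6 dp
step 0: x = 0.5000, y = 0.5000, dx/dtau = 0.1250, dy/dtau = 0.1250
step 1:
  k1: at (x, y) = (0.500000, 0.500000), (dx/dtau, dy/dtau) = (0.125000, 0.125000); Gamma_xxx = 0.000000, Gamma_xxy = 0.397351, Gamma_xyy = -0.088300, Gamma_yxx = 0.000000, Gamma_yxy = 0.675497, Gamma_yyy = -0.150110; k1 = (0.125000, 0.125000, -0.011038, -0.018764)
  k2: at (x, y) = (0.512500, 0.512500), (dx/dtau, dy/dtau) = (0.123896, 0.123124); Gamma_xxx = 0.000000, Gamma_xxy = 0.394878, Gamma_xyy = -0.090447, Gamma_yxx = 0.000000, Gamma_yxy = 0.663272, Gamma_yyy = -0.151923; k2 = (0.123896, 0.123124, -0.010676, -0.017933)
  k3: at (x, y) = (0.512390, 0.512312), (dx/dtau, dy/dtau) = (0.123932, 0.123207); Gamma_xxx = 0.000000, Gamma_xxy = 0.394875, Gamma_xyy = -0.090419, Gamma_yxx = 0.000000, Gamma_yxy = 0.663438, Gamma_yyy = -0.151915; k3 = (0.123932, 0.123207, -0.010686, -0.017954)
  k4: at (x, y) = (0.524786, 0.524641), (dx/dtau, dy/dtau) = (0.122863, 0.121409); Gamma_xxx = 0.000000, Gamma_xxy = 0.392333, Gamma_xyy = -0.092520, Gamma_yxx = 0.000000, Gamma_yxy = 0.651665, Gamma_yyy = -0.153676; k4 = (0.122863, 0.121409, -0.010341, -0.017176)
  Y <- Y + (h/6)(k1 + 2k2 + 2k3 + k4): x = 0.5248, y = 0.5246, dx/dtau = 0.1229, dy/dtau = 0.1214
step 2:
  k1: at (x, y) = (0.524784, 0.524636), (dx/dtau, dy/dtau) = (0.122863, 0.121410); Gamma_xxx = 0.000000, Gamma_xxy = 0.392332, Gamma_xyy = -0.092520, Gamma_yxx = 0.000000, Gamma_yxy = 0.651670, Gamma_yyy = -0.153676; k1 = (0.122863, 0.121410, -0.010341, -0.017176)
  k2: at (x, y) = (0.537070, 0.536777), (dx/dtau, dy/dtau) = (0.121829, 0.119692); Gamma_xxx = 0.000000, Gamma_xxy = 0.389731, Gamma_xyy = -0.094574, Gamma_yxx = 0.000000, Gamma_yxy = 0.640347, Gamma_yyy = -0.155389; k2 = (0.121829, 0.119692, -0.010011, -0.016449)
  k3: at (x, y) = (0.536967, 0.536605), (dx/dtau, dy/dtau) = (0.121862, 0.119765); Gamma_xxx = 0.000000, Gamma_xxy = 0.389733, Gamma_xyy = -0.094549, Gamma_yxx = 0.000000, Gamma_yxy = 0.640493, Gamma_yyy = -0.155383; k3 = (0.121862, 0.119765, -0.010020, -0.016467)
  k4: at (x, y) = (0.549156, 0.548589), (dx/dtau, dy/dtau) = (0.120859, 0.118116); Gamma_xxx = 0.000000, Gamma_xxy = 0.387090, Gamma_xyy = -0.096562, Gamma_yxx = 0.000000, Gamma_yxy = 0.629572, Gamma_yyy = -0.157051; k4 = (0.120859, 0.118116, -0.009705, -0.015784)
  Y <- Y + (h/6)(k1 + 2k2 + 2k3 + k4): x = 0.5492, y = 0.5486, dx/dtau = 0.1209, dy/dtau = 0.1181
step 3:
  k1: at (x, y) = (0.549154, 0.548584), (dx/dtau, dy/dtau) = (0.120860, 0.118116); Gamma_xxx = 0.000000, Gamma_xxy = 0.387089, Gamma_xyy = -0.096561, Gamma_yxx = 0.000000, Gamma_yxy = 0.629576, Gamma_yyy = -0.157051; k1 = (0.120860, 0.118116, -0.009705, -0.015784)
  k2: at (x, y) = (0.561240, 0.560395), (dx/dtau, dy/dtau) = (0.119889, 0.116538); Gamma_xxx = 0.000000, Gamma_xxy = 0.384412, Gamma_xyy = -0.098533, Gamma_yxx = 0.000000, Gamma_yxy = 0.619056, Gamma_yyy = -0.158677; k2 = (0.119889, 0.116538, -0.009404, -0.015143)
  k3: at (x, y) = (0.561143, 0.560237), (dx/dtau, dy/dtau) = (0.119919, 0.116602); Gamma_xxx = 0.000000, Gamma_xxy = 0.384418, Gamma_xyy = -0.098510, Gamma_yxx = 0.000000, Gamma_yxy = 0.619185, Gamma_yyy = -0.158671; k3 = (0.119919, 0.116602, -0.009411, -0.015159)
  k4: at (x, y) = (0.573138, 0.571904), (dx/dtau, dy/dtau) = (0.118977, 0.115085); Gamma_xxx = 0.000000, Gamma_xxy = 0.381719, Gamma_xyy = -0.100444, Gamma_yxx = 0.000000, Gamma_yxy = 0.609025, Gamma_yyy = -0.160257; k4 = (0.118977, 0.115085, -0.009123, -0.014556)
  Y <- Y + (h/6)(k1 + 2k2 + 2k3 + k4): x = 0.5731, y = 0.5719, dx/dtau = 0.1190, dy/dtau = 0.1151
step 4:
  k1: at (x, y) = (0.573136, 0.571900), (dx/dtau, dy/dtau) = (0.118978, 0.115085); Gamma_xxx = 0.000000, Gamma_xxy = 0.381719, Gamma_xyy = -0.100444, Gamma_yxx = 0.000000, Gamma_yxy = 0.609029, Gamma_yyy = -0.160257; k1 = (0.118978, 0.115085, -0.009123, -0.014556)
  k2: at (x, y) = (0.585034, 0.583408), (dx/dtau, dy/dtau) = (0.118065, 0.113629); Gamma_xxx = 0.000000, Gamma_xxy = 0.379005, Gamma_xyy = -0.102341, Gamma_yxx = 0.000000, Gamma_yxy = 0.599226, Gamma_yyy = -0.161806; k2 = (0.118065, 0.113629, -0.008848, -0.013989)
  k3: at (x, y) = (0.584942, 0.583263), (dx/dtau, dy/dtau) = (0.118093, 0.113686); Gamma_xxx = 0.000000, Gamma_xxy = 0.379012, Gamma_xyy = -0.102320, Gamma_yxx = 0.000000, Gamma_yxy = 0.599340, Gamma_yyy = -0.161801; k3 = (0.118093, 0.113686, -0.008854, -0.014002)
  k4: at (x, y) = (0.596755, 0.594637), (dx/dtau, dy/dtau) = (0.117207, 0.112285); Gamma_xxx = 0.000000, Gamma_xxy = 0.376291, Gamma_xyy = -0.104184, Gamma_yxx = 0.000000, Gamma_yxy = 0.589861, Gamma_yyy = -0.163314; k4 = (0.117207, 0.112285, -0.008591, -0.013467)
  Y <- Y + (h/6)(k1 + 2k2 + 2k3 + k4): x = 0.5968, y = 0.5946, dx/dtau = 0.1172, dy/dtau = 0.1123


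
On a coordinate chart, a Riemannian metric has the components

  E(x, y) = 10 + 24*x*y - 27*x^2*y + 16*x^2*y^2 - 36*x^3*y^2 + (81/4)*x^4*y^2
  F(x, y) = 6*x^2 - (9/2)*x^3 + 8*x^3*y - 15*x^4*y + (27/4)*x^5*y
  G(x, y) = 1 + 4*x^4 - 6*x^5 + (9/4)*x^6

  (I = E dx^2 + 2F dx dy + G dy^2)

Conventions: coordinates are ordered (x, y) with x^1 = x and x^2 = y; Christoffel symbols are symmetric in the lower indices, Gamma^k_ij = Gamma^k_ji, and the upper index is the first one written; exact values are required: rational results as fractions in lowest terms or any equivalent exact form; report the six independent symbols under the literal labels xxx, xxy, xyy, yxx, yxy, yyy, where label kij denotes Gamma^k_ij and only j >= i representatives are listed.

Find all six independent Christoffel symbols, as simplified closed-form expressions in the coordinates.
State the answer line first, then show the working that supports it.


Answer: Gamma_xxx = (162*x^3*y^2 - 216*x^2*y^2 + 64*x*y^2 - 108*x*y + 48*y)/(9*x^6 - 24*x^5 + 81*x^4*y^2 + 16*x^4 - 144*x^3*y^2 + 64*x^2*y^2 - 108*x^2*y + 96*x*y + 40), Gamma_xxy = (81*x^4*y - 144*x^3*y + 64*x^2*y - 54*x^2 + 48*x)/(9*x^6 - 24*x^5 + 81*x^4*y^2 + 16*x^4 - 144*x^3*y^2 + 64*x^2*y^2 - 108*x^2*y + 96*x*y + 40), Gamma_xyy = 0, Gamma_yxx = (54*x^4*y - 96*x^3*y + 32*x^2*y)/(9*x^6 - 24*x^5 + 81*x^4*y^2 + 16*x^4 - 144*x^3*y^2 + 64*x^2*y^2 - 108*x^2*y + 96*x*y + 40), Gamma_yxy = (27*x^5 - 60*x^4 + 32*x^3)/(9*x^6 - 24*x^5 + 81*x^4*y^2 + 16*x^4 - 144*x^3*y^2 + 64*x^2*y^2 - 108*x^2*y + 96*x*y + 40), Gamma_yyy = 0

E = 10 + 24*x*y - 27*x^2*y + 16*x^2*y^2 - 36*x^3*y^2 + (81/4)*x^4*y^2; F = 6*x^2 - (9/2)*x^3 + 8*x^3*y - 15*x^4*y + (27/4)*x^5*y; G = 1 + 4*x^4 - 6*x^5 + (9/4)*x^6
Gamma^k_ij = (1/2) g^{kl} (d_i g_jl + d_j g_il - d_l g_ij), with g^inv = (1/(EG-F^2)) [[G, -F], [-F, E]]
first partials: E_x = 24*y - 54*x*y + 32*x*y^2 - 108*x^2*y^2 + 81*x^3*y^2, E_y = 24*x - 27*x^2 + 32*x^2*y - 72*x^3*y + (81/2)*x^4*y, F_x = 12*x - (27/2)*x^2 + 24*x^2*y - 60*x^3*y + (135/4)*x^4*y, F_y = 8*x^3 - 15*x^4 + (27/4)*x^5, G_x = 16*x^3 - 30*x^4 + (27/2)*x^5, G_y = 0
D = EG - F^2 = 10 + 24*x*y - 27*x^2*y + 16*x^2*y^2 + 4*x^4 - 36*x^3*y^2 - 6*x^5 + (81/4)*x^4*y^2 + (9/4)*x^6
expanded: Gamma^x_xx = (G E_x - 2F F_x + F E_y)/(2D), Gamma^x_xy = (G E_y - F G_x)/(2D), Gamma^x_yy = (2G F_y - G G_x - F G_y)/(2D), Gamma^y_xx = (2E F_x - E E_y - F E_x)/(2D), Gamma^y_xy = (E G_x - F E_y)/(2D), Gamma^y_yy = (E G_y - 2F F_y + F G_x)/(2D); substitute and cancel common factors


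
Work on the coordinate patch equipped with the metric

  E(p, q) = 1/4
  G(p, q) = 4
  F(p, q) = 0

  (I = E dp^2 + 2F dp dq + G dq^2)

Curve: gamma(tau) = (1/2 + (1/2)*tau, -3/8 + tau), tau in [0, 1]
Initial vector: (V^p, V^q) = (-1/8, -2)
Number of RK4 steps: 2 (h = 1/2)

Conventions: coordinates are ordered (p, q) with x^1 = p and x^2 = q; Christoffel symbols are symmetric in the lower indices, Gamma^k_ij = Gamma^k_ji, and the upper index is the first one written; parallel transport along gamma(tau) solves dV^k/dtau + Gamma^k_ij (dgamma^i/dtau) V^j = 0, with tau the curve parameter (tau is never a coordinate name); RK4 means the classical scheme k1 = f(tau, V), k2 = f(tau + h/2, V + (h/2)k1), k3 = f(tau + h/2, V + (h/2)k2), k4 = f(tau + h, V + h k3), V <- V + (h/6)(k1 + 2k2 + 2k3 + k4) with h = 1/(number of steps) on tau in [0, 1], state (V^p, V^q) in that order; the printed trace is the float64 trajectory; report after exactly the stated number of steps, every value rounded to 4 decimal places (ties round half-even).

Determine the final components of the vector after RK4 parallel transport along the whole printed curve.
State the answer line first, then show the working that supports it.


Answer: V^p = -0.1250, V^q = -2.0000

gamma'(tau) = (1/2, 1); f(tau, V)^k = -Gamma^k_ij(gamma(tau)) gamma'^i(tau) V^j; h = 1/2; intermediate values shown to 6 dp
curve data and Christoffel symbols at the stage parameters:
  tau = 0.000000: gamma = (0.500000, -0.375000), gamma' = (0.500000, 1.000000); Gamma_ppp = 0.000000, Gamma_ppq = 0.000000, Gamma_pqq = 0.000000, Gamma_qpp = 0.000000, Gamma_qpq = 0.000000, Gamma_qqq = 0.000000
  tau = 0.250000: gamma = (0.625000, -0.125000), gamma' = (0.500000, 1.000000); Gamma_ppp = 0.000000, Gamma_ppq = 0.000000, Gamma_pqq = 0.000000, Gamma_qpp = 0.000000, Gamma_qpq = 0.000000, Gamma_qqq = 0.000000
  tau = 0.500000: gamma = (0.750000, 0.125000), gamma' = (0.500000, 1.000000); Gamma_ppp = 0.000000, Gamma_ppq = 0.000000, Gamma_pqq = 0.000000, Gamma_qpp = 0.000000, Gamma_qpq = 0.000000, Gamma_qqq = 0.000000
  tau = 0.750000: gamma = (0.875000, 0.375000), gamma' = (0.500000, 1.000000); Gamma_ppp = 0.000000, Gamma_ppq = 0.000000, Gamma_pqq = 0.000000, Gamma_qpp = 0.000000, Gamma_qpq = 0.000000, Gamma_qqq = 0.000000
  tau = 1.000000: gamma = (1.000000, 0.625000), gamma' = (0.500000, 1.000000); Gamma_ppp = 0.000000, Gamma_ppq = 0.000000, Gamma_pqq = 0.000000, Gamma_qpp = 0.000000, Gamma_qpq = 0.000000, Gamma_qqq = 0.000000
step 0: V^p = -0.1250, V^q = -2.0000
step 1: k1 = (0.000000, 0.000000), k2 = (0.000000, 0.000000), k3 = (0.000000, 0.000000), k4 = (0.000000, 0.000000); V <- V + (h/6)(k1 + 2k2 + 2k3 + k4): V^p = -0.1250, V^q = -2.0000
step 2: k1 = (0.000000, 0.000000), k2 = (0.000000, 0.000000), k3 = (0.000000, 0.000000), k4 = (0.000000, 0.000000); V <- V + (h/6)(k1 + 2k2 + 2k3 + k4): V^p = -0.1250, V^q = -2.0000


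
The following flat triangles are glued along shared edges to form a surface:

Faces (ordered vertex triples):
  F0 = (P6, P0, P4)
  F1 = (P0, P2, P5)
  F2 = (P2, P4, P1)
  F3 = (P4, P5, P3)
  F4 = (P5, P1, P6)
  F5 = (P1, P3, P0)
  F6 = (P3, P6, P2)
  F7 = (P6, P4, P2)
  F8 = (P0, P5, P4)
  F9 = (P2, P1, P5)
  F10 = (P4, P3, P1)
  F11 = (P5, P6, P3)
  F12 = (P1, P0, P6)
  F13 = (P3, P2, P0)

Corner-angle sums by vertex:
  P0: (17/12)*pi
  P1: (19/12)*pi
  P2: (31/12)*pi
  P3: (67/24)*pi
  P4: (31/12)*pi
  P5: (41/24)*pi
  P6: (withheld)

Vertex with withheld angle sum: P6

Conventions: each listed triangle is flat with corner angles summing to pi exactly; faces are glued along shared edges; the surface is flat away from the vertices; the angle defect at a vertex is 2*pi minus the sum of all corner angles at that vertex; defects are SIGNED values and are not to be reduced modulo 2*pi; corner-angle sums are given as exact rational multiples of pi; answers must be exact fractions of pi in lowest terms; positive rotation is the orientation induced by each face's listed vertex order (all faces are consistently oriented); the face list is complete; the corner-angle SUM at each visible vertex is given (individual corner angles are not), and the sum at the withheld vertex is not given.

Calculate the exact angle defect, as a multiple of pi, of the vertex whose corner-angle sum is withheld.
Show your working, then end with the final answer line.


V = 7, E = 21, F = 14; chi = V - E + F = 0
Gauss-Bonnet: total defect = 2*pi*chi = 0; visible defects sum to (-2/3)*pi

Answer: defect(P6) = (2/3)*pi


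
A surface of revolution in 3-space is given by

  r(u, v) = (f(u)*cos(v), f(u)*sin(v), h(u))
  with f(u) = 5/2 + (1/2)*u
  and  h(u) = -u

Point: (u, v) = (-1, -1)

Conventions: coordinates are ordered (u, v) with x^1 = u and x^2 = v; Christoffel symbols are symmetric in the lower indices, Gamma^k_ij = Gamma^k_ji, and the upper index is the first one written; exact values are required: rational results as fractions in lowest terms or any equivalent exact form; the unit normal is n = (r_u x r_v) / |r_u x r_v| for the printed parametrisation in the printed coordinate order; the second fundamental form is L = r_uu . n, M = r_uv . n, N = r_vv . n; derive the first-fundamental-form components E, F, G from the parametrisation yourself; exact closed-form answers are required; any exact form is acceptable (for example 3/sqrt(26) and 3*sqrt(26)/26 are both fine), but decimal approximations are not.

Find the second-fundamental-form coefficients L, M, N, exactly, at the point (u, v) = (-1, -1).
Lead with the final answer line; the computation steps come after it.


Answer: L = 0, M = 0, N = -4*sqrt(5)/5

f = 2, f' = 1/2, f'' = 0, h' = -1, h'' = 0
E = 5/4, F = 0, G = 4; answer radicand W^2 = 5/4
unnormalised second-form numerators: l = 0, m = 0, n = -2; L = l/sqrt(5/4), and similarly M = m/sqrt(W^2), N = n/sqrt(W^2)


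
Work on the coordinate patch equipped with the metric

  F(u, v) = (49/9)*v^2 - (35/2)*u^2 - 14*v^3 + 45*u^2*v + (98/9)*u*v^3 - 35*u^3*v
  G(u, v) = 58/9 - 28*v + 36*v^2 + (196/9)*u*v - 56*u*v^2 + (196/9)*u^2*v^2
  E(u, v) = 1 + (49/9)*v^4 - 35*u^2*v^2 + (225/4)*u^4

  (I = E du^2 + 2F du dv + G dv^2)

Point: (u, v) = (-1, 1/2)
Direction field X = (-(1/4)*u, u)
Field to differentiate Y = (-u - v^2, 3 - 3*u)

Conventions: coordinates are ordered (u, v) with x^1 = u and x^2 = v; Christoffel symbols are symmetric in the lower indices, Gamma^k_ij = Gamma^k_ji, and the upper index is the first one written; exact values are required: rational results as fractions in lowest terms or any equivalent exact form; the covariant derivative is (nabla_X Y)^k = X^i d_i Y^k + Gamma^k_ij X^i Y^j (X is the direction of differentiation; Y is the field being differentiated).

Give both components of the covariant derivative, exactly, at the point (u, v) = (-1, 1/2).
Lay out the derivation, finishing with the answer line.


E = 7033/144, F = 83/4, G = 10 at the point
E_u = -415/2, E_v = -581/18, F_u = -2201/36, F_v = 601/9, G_u = -14, G_v = 64
EG - F^2 = 8329/144;  g^inv = (144/8329) * [[10, -83/4], [-83/4, 7033/144]]
first-kind symbols [ij,l] = (1/2)(d_i g_jl + d_j g_il - d_l g_ij): [uu,u] = E_u/2 = -415/4, [uu,v] = F_u - E_v/2 = -45, [uv,u] = E_v/2 = -581/36, [uv,v] = G_u/2 = -7, [vv,u] = F_v - G_u/2 = 664/9, [vv,v] = G_v/2 = 32
Gamma^u_ij = (G*[ij,u] - F*[ij,v])/(EG - F^2), Gamma^v_ij = (E*[ij,v] - F*[ij,u])/(EG - F^2)
Gamma_uuu = -14940/8329, Gamma_uuv = -2324/8329, Gamma_uvv = 10624/8329, Gamma_vuu = -6480/8329, Gamma_vuv = -1008/8329, Gamma_vvv = 4608/8329
X = (1/4, -1), Y = (3/4, 6) at the point

Answer: (nabla_X Y)^u = -124083/16658, (nabla_X Y)^v = -143463/33316


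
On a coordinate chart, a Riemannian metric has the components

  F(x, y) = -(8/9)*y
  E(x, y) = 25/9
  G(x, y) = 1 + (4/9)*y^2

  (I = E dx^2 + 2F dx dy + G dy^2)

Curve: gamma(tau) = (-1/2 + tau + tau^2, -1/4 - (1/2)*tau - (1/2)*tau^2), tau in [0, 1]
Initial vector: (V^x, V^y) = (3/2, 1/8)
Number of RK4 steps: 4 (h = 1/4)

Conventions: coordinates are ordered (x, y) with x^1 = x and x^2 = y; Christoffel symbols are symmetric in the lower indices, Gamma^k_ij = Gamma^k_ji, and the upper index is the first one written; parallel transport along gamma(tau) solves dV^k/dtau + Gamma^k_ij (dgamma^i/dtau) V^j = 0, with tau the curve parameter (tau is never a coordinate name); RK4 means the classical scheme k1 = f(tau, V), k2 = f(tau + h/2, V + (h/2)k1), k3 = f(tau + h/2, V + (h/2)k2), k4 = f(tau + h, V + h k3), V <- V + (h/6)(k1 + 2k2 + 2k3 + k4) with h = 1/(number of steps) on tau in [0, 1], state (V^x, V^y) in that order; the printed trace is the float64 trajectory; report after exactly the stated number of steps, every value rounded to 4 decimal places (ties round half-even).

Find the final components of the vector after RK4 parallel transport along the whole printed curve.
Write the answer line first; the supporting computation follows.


Answer: V^x = 1.4651, V^y = 0.1124

gamma'(tau) = (1 + 2*tau, -1/2 - tau); f(tau, V)^k = -Gamma^k_ij(gamma(tau)) gamma'^i(tau) V^j; h = 1/4; intermediate values shown to 6 dp
curve data and Christoffel symbols at the stage parameters:
  tau = 0.000000: gamma = (-0.500000, -0.250000), gamma' = (1.000000, -0.500000); Gamma_xxx = 0.000000, Gamma_xxy = 0.000000, Gamma_xyy = -0.316832, Gamma_yxx = 0.000000, Gamma_yxy = 0.000000, Gamma_yyy = -0.039604
  tau = 0.125000: gamma = (-0.359375, -0.320312), gamma' = (1.250000, -0.625000); Gamma_xxx = 0.000000, Gamma_xxy = 0.000000, Gamma_xyy = -0.314832, Gamma_yxx = 0.000000, Gamma_yxy = 0.000000, Gamma_yyy = -0.050422
  tau = 0.250000: gamma = (-0.187500, -0.406250), gamma' = (1.500000, -0.750000); Gamma_xxx = 0.000000, Gamma_xxy = 0.000000, Gamma_xyy = -0.311767, Gamma_yxx = 0.000000, Gamma_yxy = 0.000000, Gamma_yyy = -0.063328
  tau = 0.375000: gamma = (0.015625, -0.507812), gamma' = (1.750000, -0.875000); Gamma_xxx = 0.000000, Gamma_xxy = 0.000000, Gamma_xyy = -0.307320, Gamma_yxx = 0.000000, Gamma_yxy = 0.000000, Gamma_yyy = -0.078030
  tau = 0.500000: gamma = (0.250000, -0.625000), gamma' = (2.000000, -1.000000); Gamma_xxx = 0.000000, Gamma_xxy = 0.000000, Gamma_xyy = -0.301176, Gamma_yxx = 0.000000, Gamma_yxy = 0.000000, Gamma_yyy = -0.094118
  tau = 0.625000: gamma = (0.515625, -0.757812), gamma' = (2.250000, -1.125000); Gamma_xxx = 0.000000, Gamma_xxy = 0.000000, Gamma_xyy = -0.293071, Gamma_yxx = 0.000000, Gamma_yxy = 0.000000, Gamma_yyy = -0.111047
  tau = 0.750000: gamma = (0.812500, -0.906250), gamma' = (2.500000, -1.250000); Gamma_xxx = 0.000000, Gamma_xxy = 0.000000, Gamma_xyy = -0.282834, Gamma_yxx = 0.000000, Gamma_yxy = 0.000000, Gamma_yyy = -0.128159
  tau = 0.875000: gamma = (1.140625, -1.070312), gamma' = (2.750000, -1.375000); Gamma_xxx = 0.000000, Gamma_xxy = 0.000000, Gamma_xyy = -0.270432, Gamma_yxx = 0.000000, Gamma_yxy = 0.000000, Gamma_yyy = -0.144723
  tau = 1.000000: gamma = (1.500000, -1.250000), gamma' = (3.000000, -1.500000); Gamma_xxx = 0.000000, Gamma_xxy = 0.000000, Gamma_xyy = -0.256000, Gamma_yxx = 0.000000, Gamma_yxy = 0.000000, Gamma_yyy = -0.160000
step 0: V^x = 1.5000, V^y = 0.1250
step 1: k1 = (-0.019802, -0.002475), k2 = (-0.024535, -0.003929), k3 = (-0.024500, -0.003924), k4 = (-0.028999, -0.005890); V <- V + (h/6)(k1 + 2k2 + 2k3 + k4): V^x = 1.4939, V^y = 0.1240
step 2: k1 = (-0.028994, -0.005889), k2 = (-0.033145, -0.008416), k3 = (-0.033061, -0.008394), k4 = (-0.036713, -0.011473); V <- V + (h/6)(k1 + 2k2 + 2k3 + k4): V^x = 1.4856, V^y = 0.1219
step 3: k1 = (-0.036705, -0.011470), k2 = (-0.039709, -0.015046), k3 = (-0.039562, -0.014990), k4 = (-0.041762, -0.018924); V <- V + (h/6)(k1 + 2k2 + 2k3 + k4): V^x = 1.4758, V^y = 0.1181
step 4: k1 = (-0.041755, -0.018920), k2 = (-0.043037, -0.023031), k3 = (-0.042846, -0.022929), k4 = (-0.043150, -0.026969); V <- V + (h/6)(k1 + 2k2 + 2k3 + k4): V^x = 1.4651, V^y = 0.1124


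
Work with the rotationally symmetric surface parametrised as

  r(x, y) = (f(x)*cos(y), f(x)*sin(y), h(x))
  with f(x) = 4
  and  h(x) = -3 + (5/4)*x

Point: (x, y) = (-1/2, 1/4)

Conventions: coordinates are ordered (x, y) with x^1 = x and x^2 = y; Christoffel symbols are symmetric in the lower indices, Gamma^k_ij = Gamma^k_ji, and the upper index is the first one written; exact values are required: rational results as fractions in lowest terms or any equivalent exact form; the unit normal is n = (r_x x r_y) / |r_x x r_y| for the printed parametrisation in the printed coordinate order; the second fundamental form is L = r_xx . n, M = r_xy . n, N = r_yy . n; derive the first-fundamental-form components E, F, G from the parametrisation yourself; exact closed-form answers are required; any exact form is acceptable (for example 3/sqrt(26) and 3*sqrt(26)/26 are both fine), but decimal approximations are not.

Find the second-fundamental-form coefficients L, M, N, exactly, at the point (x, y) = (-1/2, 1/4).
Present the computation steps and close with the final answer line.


f = 4, f' = 0, f'' = 0, h' = 5/4, h'' = 0
E = 25/16, F = 0, G = 16; answer radicand W^2 = 25/16
unnormalised second-form numerators: l = 0, m = 0, n = 5; L = l/sqrt(25/16), and similarly M = m/sqrt(W^2), N = n/sqrt(W^2)

Answer: L = 0, M = 0, N = 4
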